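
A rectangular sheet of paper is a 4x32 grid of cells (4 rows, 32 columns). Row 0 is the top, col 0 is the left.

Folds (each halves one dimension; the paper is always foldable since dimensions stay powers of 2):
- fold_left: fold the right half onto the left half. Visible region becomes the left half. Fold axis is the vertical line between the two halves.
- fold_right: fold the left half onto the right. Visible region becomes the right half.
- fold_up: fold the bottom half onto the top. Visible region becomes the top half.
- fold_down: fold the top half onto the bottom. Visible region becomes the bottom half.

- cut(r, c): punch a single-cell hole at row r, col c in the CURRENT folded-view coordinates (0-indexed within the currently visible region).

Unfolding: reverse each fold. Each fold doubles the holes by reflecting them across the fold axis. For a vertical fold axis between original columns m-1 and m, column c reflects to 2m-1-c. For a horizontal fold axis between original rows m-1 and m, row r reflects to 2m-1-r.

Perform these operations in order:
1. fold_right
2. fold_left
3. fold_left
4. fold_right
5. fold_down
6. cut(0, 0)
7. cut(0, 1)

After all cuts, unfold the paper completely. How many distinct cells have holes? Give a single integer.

Op 1 fold_right: fold axis v@16; visible region now rows[0,4) x cols[16,32) = 4x16
Op 2 fold_left: fold axis v@24; visible region now rows[0,4) x cols[16,24) = 4x8
Op 3 fold_left: fold axis v@20; visible region now rows[0,4) x cols[16,20) = 4x4
Op 4 fold_right: fold axis v@18; visible region now rows[0,4) x cols[18,20) = 4x2
Op 5 fold_down: fold axis h@2; visible region now rows[2,4) x cols[18,20) = 2x2
Op 6 cut(0, 0): punch at orig (2,18); cuts so far [(2, 18)]; region rows[2,4) x cols[18,20) = 2x2
Op 7 cut(0, 1): punch at orig (2,19); cuts so far [(2, 18), (2, 19)]; region rows[2,4) x cols[18,20) = 2x2
Unfold 1 (reflect across h@2): 4 holes -> [(1, 18), (1, 19), (2, 18), (2, 19)]
Unfold 2 (reflect across v@18): 8 holes -> [(1, 16), (1, 17), (1, 18), (1, 19), (2, 16), (2, 17), (2, 18), (2, 19)]
Unfold 3 (reflect across v@20): 16 holes -> [(1, 16), (1, 17), (1, 18), (1, 19), (1, 20), (1, 21), (1, 22), (1, 23), (2, 16), (2, 17), (2, 18), (2, 19), (2, 20), (2, 21), (2, 22), (2, 23)]
Unfold 4 (reflect across v@24): 32 holes -> [(1, 16), (1, 17), (1, 18), (1, 19), (1, 20), (1, 21), (1, 22), (1, 23), (1, 24), (1, 25), (1, 26), (1, 27), (1, 28), (1, 29), (1, 30), (1, 31), (2, 16), (2, 17), (2, 18), (2, 19), (2, 20), (2, 21), (2, 22), (2, 23), (2, 24), (2, 25), (2, 26), (2, 27), (2, 28), (2, 29), (2, 30), (2, 31)]
Unfold 5 (reflect across v@16): 64 holes -> [(1, 0), (1, 1), (1, 2), (1, 3), (1, 4), (1, 5), (1, 6), (1, 7), (1, 8), (1, 9), (1, 10), (1, 11), (1, 12), (1, 13), (1, 14), (1, 15), (1, 16), (1, 17), (1, 18), (1, 19), (1, 20), (1, 21), (1, 22), (1, 23), (1, 24), (1, 25), (1, 26), (1, 27), (1, 28), (1, 29), (1, 30), (1, 31), (2, 0), (2, 1), (2, 2), (2, 3), (2, 4), (2, 5), (2, 6), (2, 7), (2, 8), (2, 9), (2, 10), (2, 11), (2, 12), (2, 13), (2, 14), (2, 15), (2, 16), (2, 17), (2, 18), (2, 19), (2, 20), (2, 21), (2, 22), (2, 23), (2, 24), (2, 25), (2, 26), (2, 27), (2, 28), (2, 29), (2, 30), (2, 31)]

Answer: 64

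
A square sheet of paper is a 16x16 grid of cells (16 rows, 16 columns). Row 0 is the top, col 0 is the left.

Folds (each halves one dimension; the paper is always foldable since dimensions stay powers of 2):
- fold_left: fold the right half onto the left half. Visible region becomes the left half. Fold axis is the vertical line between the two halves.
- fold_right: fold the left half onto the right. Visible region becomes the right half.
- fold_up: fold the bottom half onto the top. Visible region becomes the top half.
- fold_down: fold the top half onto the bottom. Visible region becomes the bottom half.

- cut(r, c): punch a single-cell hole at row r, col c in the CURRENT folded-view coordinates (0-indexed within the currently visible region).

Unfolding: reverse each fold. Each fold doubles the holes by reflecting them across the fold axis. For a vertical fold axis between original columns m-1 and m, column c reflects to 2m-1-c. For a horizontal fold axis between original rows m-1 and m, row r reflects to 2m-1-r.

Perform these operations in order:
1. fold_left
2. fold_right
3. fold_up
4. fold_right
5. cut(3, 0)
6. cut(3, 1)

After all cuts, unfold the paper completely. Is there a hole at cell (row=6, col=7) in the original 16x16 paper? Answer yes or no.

Op 1 fold_left: fold axis v@8; visible region now rows[0,16) x cols[0,8) = 16x8
Op 2 fold_right: fold axis v@4; visible region now rows[0,16) x cols[4,8) = 16x4
Op 3 fold_up: fold axis h@8; visible region now rows[0,8) x cols[4,8) = 8x4
Op 4 fold_right: fold axis v@6; visible region now rows[0,8) x cols[6,8) = 8x2
Op 5 cut(3, 0): punch at orig (3,6); cuts so far [(3, 6)]; region rows[0,8) x cols[6,8) = 8x2
Op 6 cut(3, 1): punch at orig (3,7); cuts so far [(3, 6), (3, 7)]; region rows[0,8) x cols[6,8) = 8x2
Unfold 1 (reflect across v@6): 4 holes -> [(3, 4), (3, 5), (3, 6), (3, 7)]
Unfold 2 (reflect across h@8): 8 holes -> [(3, 4), (3, 5), (3, 6), (3, 7), (12, 4), (12, 5), (12, 6), (12, 7)]
Unfold 3 (reflect across v@4): 16 holes -> [(3, 0), (3, 1), (3, 2), (3, 3), (3, 4), (3, 5), (3, 6), (3, 7), (12, 0), (12, 1), (12, 2), (12, 3), (12, 4), (12, 5), (12, 6), (12, 7)]
Unfold 4 (reflect across v@8): 32 holes -> [(3, 0), (3, 1), (3, 2), (3, 3), (3, 4), (3, 5), (3, 6), (3, 7), (3, 8), (3, 9), (3, 10), (3, 11), (3, 12), (3, 13), (3, 14), (3, 15), (12, 0), (12, 1), (12, 2), (12, 3), (12, 4), (12, 5), (12, 6), (12, 7), (12, 8), (12, 9), (12, 10), (12, 11), (12, 12), (12, 13), (12, 14), (12, 15)]
Holes: [(3, 0), (3, 1), (3, 2), (3, 3), (3, 4), (3, 5), (3, 6), (3, 7), (3, 8), (3, 9), (3, 10), (3, 11), (3, 12), (3, 13), (3, 14), (3, 15), (12, 0), (12, 1), (12, 2), (12, 3), (12, 4), (12, 5), (12, 6), (12, 7), (12, 8), (12, 9), (12, 10), (12, 11), (12, 12), (12, 13), (12, 14), (12, 15)]

Answer: no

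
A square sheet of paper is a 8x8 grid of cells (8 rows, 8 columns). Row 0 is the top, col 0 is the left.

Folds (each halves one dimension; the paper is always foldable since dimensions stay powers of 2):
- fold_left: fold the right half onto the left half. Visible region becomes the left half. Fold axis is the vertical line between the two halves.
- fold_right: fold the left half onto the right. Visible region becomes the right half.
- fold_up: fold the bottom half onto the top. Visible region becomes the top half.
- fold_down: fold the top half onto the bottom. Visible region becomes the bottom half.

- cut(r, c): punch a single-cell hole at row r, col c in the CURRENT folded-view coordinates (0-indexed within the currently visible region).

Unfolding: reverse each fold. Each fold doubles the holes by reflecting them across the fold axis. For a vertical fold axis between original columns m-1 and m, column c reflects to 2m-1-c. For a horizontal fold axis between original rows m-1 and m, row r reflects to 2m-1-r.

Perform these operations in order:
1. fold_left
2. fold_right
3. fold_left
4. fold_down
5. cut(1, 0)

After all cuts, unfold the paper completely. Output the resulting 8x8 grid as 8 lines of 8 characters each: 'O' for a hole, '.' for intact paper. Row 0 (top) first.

Op 1 fold_left: fold axis v@4; visible region now rows[0,8) x cols[0,4) = 8x4
Op 2 fold_right: fold axis v@2; visible region now rows[0,8) x cols[2,4) = 8x2
Op 3 fold_left: fold axis v@3; visible region now rows[0,8) x cols[2,3) = 8x1
Op 4 fold_down: fold axis h@4; visible region now rows[4,8) x cols[2,3) = 4x1
Op 5 cut(1, 0): punch at orig (5,2); cuts so far [(5, 2)]; region rows[4,8) x cols[2,3) = 4x1
Unfold 1 (reflect across h@4): 2 holes -> [(2, 2), (5, 2)]
Unfold 2 (reflect across v@3): 4 holes -> [(2, 2), (2, 3), (5, 2), (5, 3)]
Unfold 3 (reflect across v@2): 8 holes -> [(2, 0), (2, 1), (2, 2), (2, 3), (5, 0), (5, 1), (5, 2), (5, 3)]
Unfold 4 (reflect across v@4): 16 holes -> [(2, 0), (2, 1), (2, 2), (2, 3), (2, 4), (2, 5), (2, 6), (2, 7), (5, 0), (5, 1), (5, 2), (5, 3), (5, 4), (5, 5), (5, 6), (5, 7)]

Answer: ........
........
OOOOOOOO
........
........
OOOOOOOO
........
........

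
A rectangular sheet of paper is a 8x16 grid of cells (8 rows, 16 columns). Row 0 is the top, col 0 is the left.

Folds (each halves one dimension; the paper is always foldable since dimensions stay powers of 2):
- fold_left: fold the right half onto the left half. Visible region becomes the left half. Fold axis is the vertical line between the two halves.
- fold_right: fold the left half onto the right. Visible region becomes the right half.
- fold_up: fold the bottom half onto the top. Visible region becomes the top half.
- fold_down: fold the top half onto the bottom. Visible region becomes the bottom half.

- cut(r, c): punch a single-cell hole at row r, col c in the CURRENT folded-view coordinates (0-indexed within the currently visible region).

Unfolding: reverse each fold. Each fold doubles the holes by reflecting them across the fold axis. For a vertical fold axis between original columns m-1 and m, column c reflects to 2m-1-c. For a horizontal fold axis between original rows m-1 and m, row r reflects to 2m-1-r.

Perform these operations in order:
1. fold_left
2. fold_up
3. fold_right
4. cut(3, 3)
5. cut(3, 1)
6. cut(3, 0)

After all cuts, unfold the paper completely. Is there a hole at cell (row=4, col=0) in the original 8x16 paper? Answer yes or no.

Answer: yes

Derivation:
Op 1 fold_left: fold axis v@8; visible region now rows[0,8) x cols[0,8) = 8x8
Op 2 fold_up: fold axis h@4; visible region now rows[0,4) x cols[0,8) = 4x8
Op 3 fold_right: fold axis v@4; visible region now rows[0,4) x cols[4,8) = 4x4
Op 4 cut(3, 3): punch at orig (3,7); cuts so far [(3, 7)]; region rows[0,4) x cols[4,8) = 4x4
Op 5 cut(3, 1): punch at orig (3,5); cuts so far [(3, 5), (3, 7)]; region rows[0,4) x cols[4,8) = 4x4
Op 6 cut(3, 0): punch at orig (3,4); cuts so far [(3, 4), (3, 5), (3, 7)]; region rows[0,4) x cols[4,8) = 4x4
Unfold 1 (reflect across v@4): 6 holes -> [(3, 0), (3, 2), (3, 3), (3, 4), (3, 5), (3, 7)]
Unfold 2 (reflect across h@4): 12 holes -> [(3, 0), (3, 2), (3, 3), (3, 4), (3, 5), (3, 7), (4, 0), (4, 2), (4, 3), (4, 4), (4, 5), (4, 7)]
Unfold 3 (reflect across v@8): 24 holes -> [(3, 0), (3, 2), (3, 3), (3, 4), (3, 5), (3, 7), (3, 8), (3, 10), (3, 11), (3, 12), (3, 13), (3, 15), (4, 0), (4, 2), (4, 3), (4, 4), (4, 5), (4, 7), (4, 8), (4, 10), (4, 11), (4, 12), (4, 13), (4, 15)]
Holes: [(3, 0), (3, 2), (3, 3), (3, 4), (3, 5), (3, 7), (3, 8), (3, 10), (3, 11), (3, 12), (3, 13), (3, 15), (4, 0), (4, 2), (4, 3), (4, 4), (4, 5), (4, 7), (4, 8), (4, 10), (4, 11), (4, 12), (4, 13), (4, 15)]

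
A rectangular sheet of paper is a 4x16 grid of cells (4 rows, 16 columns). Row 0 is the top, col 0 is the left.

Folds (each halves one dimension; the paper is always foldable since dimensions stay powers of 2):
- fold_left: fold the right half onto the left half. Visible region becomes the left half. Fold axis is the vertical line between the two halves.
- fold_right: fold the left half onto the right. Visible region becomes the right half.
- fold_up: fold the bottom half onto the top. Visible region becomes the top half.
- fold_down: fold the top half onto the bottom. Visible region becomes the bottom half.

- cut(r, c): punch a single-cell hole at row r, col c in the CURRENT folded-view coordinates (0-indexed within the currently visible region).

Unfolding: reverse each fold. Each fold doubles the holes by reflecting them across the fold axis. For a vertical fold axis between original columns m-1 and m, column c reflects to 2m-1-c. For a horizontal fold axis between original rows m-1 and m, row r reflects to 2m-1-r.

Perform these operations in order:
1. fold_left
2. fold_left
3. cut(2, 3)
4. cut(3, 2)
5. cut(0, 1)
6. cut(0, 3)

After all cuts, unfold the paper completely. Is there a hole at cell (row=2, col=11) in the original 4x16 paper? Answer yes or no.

Answer: yes

Derivation:
Op 1 fold_left: fold axis v@8; visible region now rows[0,4) x cols[0,8) = 4x8
Op 2 fold_left: fold axis v@4; visible region now rows[0,4) x cols[0,4) = 4x4
Op 3 cut(2, 3): punch at orig (2,3); cuts so far [(2, 3)]; region rows[0,4) x cols[0,4) = 4x4
Op 4 cut(3, 2): punch at orig (3,2); cuts so far [(2, 3), (3, 2)]; region rows[0,4) x cols[0,4) = 4x4
Op 5 cut(0, 1): punch at orig (0,1); cuts so far [(0, 1), (2, 3), (3, 2)]; region rows[0,4) x cols[0,4) = 4x4
Op 6 cut(0, 3): punch at orig (0,3); cuts so far [(0, 1), (0, 3), (2, 3), (3, 2)]; region rows[0,4) x cols[0,4) = 4x4
Unfold 1 (reflect across v@4): 8 holes -> [(0, 1), (0, 3), (0, 4), (0, 6), (2, 3), (2, 4), (3, 2), (3, 5)]
Unfold 2 (reflect across v@8): 16 holes -> [(0, 1), (0, 3), (0, 4), (0, 6), (0, 9), (0, 11), (0, 12), (0, 14), (2, 3), (2, 4), (2, 11), (2, 12), (3, 2), (3, 5), (3, 10), (3, 13)]
Holes: [(0, 1), (0, 3), (0, 4), (0, 6), (0, 9), (0, 11), (0, 12), (0, 14), (2, 3), (2, 4), (2, 11), (2, 12), (3, 2), (3, 5), (3, 10), (3, 13)]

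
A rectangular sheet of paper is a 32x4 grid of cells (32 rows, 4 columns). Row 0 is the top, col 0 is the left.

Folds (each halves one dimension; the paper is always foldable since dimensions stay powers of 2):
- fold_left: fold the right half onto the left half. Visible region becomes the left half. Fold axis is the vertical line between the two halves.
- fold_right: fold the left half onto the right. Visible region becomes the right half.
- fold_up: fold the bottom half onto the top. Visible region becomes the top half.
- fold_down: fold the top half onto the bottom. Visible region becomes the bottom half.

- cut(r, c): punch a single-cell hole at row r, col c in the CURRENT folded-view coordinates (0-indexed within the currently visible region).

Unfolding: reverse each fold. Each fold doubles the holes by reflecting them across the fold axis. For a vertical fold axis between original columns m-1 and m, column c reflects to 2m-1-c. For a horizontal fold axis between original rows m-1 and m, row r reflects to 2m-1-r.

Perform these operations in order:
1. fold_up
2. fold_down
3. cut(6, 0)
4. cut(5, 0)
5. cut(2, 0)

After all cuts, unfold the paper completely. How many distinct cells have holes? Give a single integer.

Answer: 12

Derivation:
Op 1 fold_up: fold axis h@16; visible region now rows[0,16) x cols[0,4) = 16x4
Op 2 fold_down: fold axis h@8; visible region now rows[8,16) x cols[0,4) = 8x4
Op 3 cut(6, 0): punch at orig (14,0); cuts so far [(14, 0)]; region rows[8,16) x cols[0,4) = 8x4
Op 4 cut(5, 0): punch at orig (13,0); cuts so far [(13, 0), (14, 0)]; region rows[8,16) x cols[0,4) = 8x4
Op 5 cut(2, 0): punch at orig (10,0); cuts so far [(10, 0), (13, 0), (14, 0)]; region rows[8,16) x cols[0,4) = 8x4
Unfold 1 (reflect across h@8): 6 holes -> [(1, 0), (2, 0), (5, 0), (10, 0), (13, 0), (14, 0)]
Unfold 2 (reflect across h@16): 12 holes -> [(1, 0), (2, 0), (5, 0), (10, 0), (13, 0), (14, 0), (17, 0), (18, 0), (21, 0), (26, 0), (29, 0), (30, 0)]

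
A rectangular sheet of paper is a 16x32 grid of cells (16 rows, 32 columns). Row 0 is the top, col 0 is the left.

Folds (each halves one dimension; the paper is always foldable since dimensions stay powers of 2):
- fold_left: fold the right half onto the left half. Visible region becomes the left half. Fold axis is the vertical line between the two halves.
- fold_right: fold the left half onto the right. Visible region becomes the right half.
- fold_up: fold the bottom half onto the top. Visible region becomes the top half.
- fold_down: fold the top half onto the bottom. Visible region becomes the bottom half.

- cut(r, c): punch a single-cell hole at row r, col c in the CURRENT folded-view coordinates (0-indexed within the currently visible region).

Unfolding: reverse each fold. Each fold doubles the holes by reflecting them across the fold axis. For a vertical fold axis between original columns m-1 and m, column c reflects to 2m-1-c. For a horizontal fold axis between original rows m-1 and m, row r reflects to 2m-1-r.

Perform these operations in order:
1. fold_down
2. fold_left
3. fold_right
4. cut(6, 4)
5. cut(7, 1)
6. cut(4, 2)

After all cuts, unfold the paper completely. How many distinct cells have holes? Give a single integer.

Op 1 fold_down: fold axis h@8; visible region now rows[8,16) x cols[0,32) = 8x32
Op 2 fold_left: fold axis v@16; visible region now rows[8,16) x cols[0,16) = 8x16
Op 3 fold_right: fold axis v@8; visible region now rows[8,16) x cols[8,16) = 8x8
Op 4 cut(6, 4): punch at orig (14,12); cuts so far [(14, 12)]; region rows[8,16) x cols[8,16) = 8x8
Op 5 cut(7, 1): punch at orig (15,9); cuts so far [(14, 12), (15, 9)]; region rows[8,16) x cols[8,16) = 8x8
Op 6 cut(4, 2): punch at orig (12,10); cuts so far [(12, 10), (14, 12), (15, 9)]; region rows[8,16) x cols[8,16) = 8x8
Unfold 1 (reflect across v@8): 6 holes -> [(12, 5), (12, 10), (14, 3), (14, 12), (15, 6), (15, 9)]
Unfold 2 (reflect across v@16): 12 holes -> [(12, 5), (12, 10), (12, 21), (12, 26), (14, 3), (14, 12), (14, 19), (14, 28), (15, 6), (15, 9), (15, 22), (15, 25)]
Unfold 3 (reflect across h@8): 24 holes -> [(0, 6), (0, 9), (0, 22), (0, 25), (1, 3), (1, 12), (1, 19), (1, 28), (3, 5), (3, 10), (3, 21), (3, 26), (12, 5), (12, 10), (12, 21), (12, 26), (14, 3), (14, 12), (14, 19), (14, 28), (15, 6), (15, 9), (15, 22), (15, 25)]

Answer: 24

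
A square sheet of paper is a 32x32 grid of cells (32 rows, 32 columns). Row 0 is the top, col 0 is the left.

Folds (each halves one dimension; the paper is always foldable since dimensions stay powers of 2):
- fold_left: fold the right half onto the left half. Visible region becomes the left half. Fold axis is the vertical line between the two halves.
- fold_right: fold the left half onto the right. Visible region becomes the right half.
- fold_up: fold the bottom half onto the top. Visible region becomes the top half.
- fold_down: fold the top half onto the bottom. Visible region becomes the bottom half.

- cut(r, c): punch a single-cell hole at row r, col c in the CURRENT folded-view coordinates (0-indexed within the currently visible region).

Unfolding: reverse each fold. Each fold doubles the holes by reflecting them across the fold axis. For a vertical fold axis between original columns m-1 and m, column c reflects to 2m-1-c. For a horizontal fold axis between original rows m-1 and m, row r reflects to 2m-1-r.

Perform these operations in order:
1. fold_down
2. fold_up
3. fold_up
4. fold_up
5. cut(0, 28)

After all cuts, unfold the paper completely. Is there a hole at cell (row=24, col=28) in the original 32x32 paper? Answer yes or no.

Op 1 fold_down: fold axis h@16; visible region now rows[16,32) x cols[0,32) = 16x32
Op 2 fold_up: fold axis h@24; visible region now rows[16,24) x cols[0,32) = 8x32
Op 3 fold_up: fold axis h@20; visible region now rows[16,20) x cols[0,32) = 4x32
Op 4 fold_up: fold axis h@18; visible region now rows[16,18) x cols[0,32) = 2x32
Op 5 cut(0, 28): punch at orig (16,28); cuts so far [(16, 28)]; region rows[16,18) x cols[0,32) = 2x32
Unfold 1 (reflect across h@18): 2 holes -> [(16, 28), (19, 28)]
Unfold 2 (reflect across h@20): 4 holes -> [(16, 28), (19, 28), (20, 28), (23, 28)]
Unfold 3 (reflect across h@24): 8 holes -> [(16, 28), (19, 28), (20, 28), (23, 28), (24, 28), (27, 28), (28, 28), (31, 28)]
Unfold 4 (reflect across h@16): 16 holes -> [(0, 28), (3, 28), (4, 28), (7, 28), (8, 28), (11, 28), (12, 28), (15, 28), (16, 28), (19, 28), (20, 28), (23, 28), (24, 28), (27, 28), (28, 28), (31, 28)]
Holes: [(0, 28), (3, 28), (4, 28), (7, 28), (8, 28), (11, 28), (12, 28), (15, 28), (16, 28), (19, 28), (20, 28), (23, 28), (24, 28), (27, 28), (28, 28), (31, 28)]

Answer: yes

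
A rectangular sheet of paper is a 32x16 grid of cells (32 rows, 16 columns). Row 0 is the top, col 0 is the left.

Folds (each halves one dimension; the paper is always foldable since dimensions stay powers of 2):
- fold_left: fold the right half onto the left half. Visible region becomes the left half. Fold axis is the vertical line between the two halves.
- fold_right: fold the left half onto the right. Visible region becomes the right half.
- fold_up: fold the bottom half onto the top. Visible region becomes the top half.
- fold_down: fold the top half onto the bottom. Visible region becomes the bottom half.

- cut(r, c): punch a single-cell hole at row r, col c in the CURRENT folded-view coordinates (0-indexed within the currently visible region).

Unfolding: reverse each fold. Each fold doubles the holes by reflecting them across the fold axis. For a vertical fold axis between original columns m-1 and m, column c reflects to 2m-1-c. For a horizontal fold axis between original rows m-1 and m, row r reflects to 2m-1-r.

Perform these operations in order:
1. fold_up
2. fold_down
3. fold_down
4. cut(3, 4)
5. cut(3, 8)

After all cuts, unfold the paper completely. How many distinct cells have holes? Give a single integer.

Answer: 16

Derivation:
Op 1 fold_up: fold axis h@16; visible region now rows[0,16) x cols[0,16) = 16x16
Op 2 fold_down: fold axis h@8; visible region now rows[8,16) x cols[0,16) = 8x16
Op 3 fold_down: fold axis h@12; visible region now rows[12,16) x cols[0,16) = 4x16
Op 4 cut(3, 4): punch at orig (15,4); cuts so far [(15, 4)]; region rows[12,16) x cols[0,16) = 4x16
Op 5 cut(3, 8): punch at orig (15,8); cuts so far [(15, 4), (15, 8)]; region rows[12,16) x cols[0,16) = 4x16
Unfold 1 (reflect across h@12): 4 holes -> [(8, 4), (8, 8), (15, 4), (15, 8)]
Unfold 2 (reflect across h@8): 8 holes -> [(0, 4), (0, 8), (7, 4), (7, 8), (8, 4), (8, 8), (15, 4), (15, 8)]
Unfold 3 (reflect across h@16): 16 holes -> [(0, 4), (0, 8), (7, 4), (7, 8), (8, 4), (8, 8), (15, 4), (15, 8), (16, 4), (16, 8), (23, 4), (23, 8), (24, 4), (24, 8), (31, 4), (31, 8)]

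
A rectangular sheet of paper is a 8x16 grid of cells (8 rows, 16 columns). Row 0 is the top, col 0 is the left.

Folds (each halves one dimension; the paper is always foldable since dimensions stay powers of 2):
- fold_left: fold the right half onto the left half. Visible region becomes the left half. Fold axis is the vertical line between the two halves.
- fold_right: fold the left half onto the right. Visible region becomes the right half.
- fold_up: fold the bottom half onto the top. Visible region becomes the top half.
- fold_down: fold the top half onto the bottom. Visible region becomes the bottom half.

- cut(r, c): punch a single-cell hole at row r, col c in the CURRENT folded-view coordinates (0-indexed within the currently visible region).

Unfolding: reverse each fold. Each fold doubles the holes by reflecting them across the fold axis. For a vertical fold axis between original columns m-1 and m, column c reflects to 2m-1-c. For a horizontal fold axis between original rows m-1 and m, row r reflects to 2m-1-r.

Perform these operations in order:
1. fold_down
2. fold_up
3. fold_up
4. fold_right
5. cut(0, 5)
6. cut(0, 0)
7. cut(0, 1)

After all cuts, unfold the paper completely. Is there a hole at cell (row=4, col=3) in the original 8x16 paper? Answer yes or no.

Op 1 fold_down: fold axis h@4; visible region now rows[4,8) x cols[0,16) = 4x16
Op 2 fold_up: fold axis h@6; visible region now rows[4,6) x cols[0,16) = 2x16
Op 3 fold_up: fold axis h@5; visible region now rows[4,5) x cols[0,16) = 1x16
Op 4 fold_right: fold axis v@8; visible region now rows[4,5) x cols[8,16) = 1x8
Op 5 cut(0, 5): punch at orig (4,13); cuts so far [(4, 13)]; region rows[4,5) x cols[8,16) = 1x8
Op 6 cut(0, 0): punch at orig (4,8); cuts so far [(4, 8), (4, 13)]; region rows[4,5) x cols[8,16) = 1x8
Op 7 cut(0, 1): punch at orig (4,9); cuts so far [(4, 8), (4, 9), (4, 13)]; region rows[4,5) x cols[8,16) = 1x8
Unfold 1 (reflect across v@8): 6 holes -> [(4, 2), (4, 6), (4, 7), (4, 8), (4, 9), (4, 13)]
Unfold 2 (reflect across h@5): 12 holes -> [(4, 2), (4, 6), (4, 7), (4, 8), (4, 9), (4, 13), (5, 2), (5, 6), (5, 7), (5, 8), (5, 9), (5, 13)]
Unfold 3 (reflect across h@6): 24 holes -> [(4, 2), (4, 6), (4, 7), (4, 8), (4, 9), (4, 13), (5, 2), (5, 6), (5, 7), (5, 8), (5, 9), (5, 13), (6, 2), (6, 6), (6, 7), (6, 8), (6, 9), (6, 13), (7, 2), (7, 6), (7, 7), (7, 8), (7, 9), (7, 13)]
Unfold 4 (reflect across h@4): 48 holes -> [(0, 2), (0, 6), (0, 7), (0, 8), (0, 9), (0, 13), (1, 2), (1, 6), (1, 7), (1, 8), (1, 9), (1, 13), (2, 2), (2, 6), (2, 7), (2, 8), (2, 9), (2, 13), (3, 2), (3, 6), (3, 7), (3, 8), (3, 9), (3, 13), (4, 2), (4, 6), (4, 7), (4, 8), (4, 9), (4, 13), (5, 2), (5, 6), (5, 7), (5, 8), (5, 9), (5, 13), (6, 2), (6, 6), (6, 7), (6, 8), (6, 9), (6, 13), (7, 2), (7, 6), (7, 7), (7, 8), (7, 9), (7, 13)]
Holes: [(0, 2), (0, 6), (0, 7), (0, 8), (0, 9), (0, 13), (1, 2), (1, 6), (1, 7), (1, 8), (1, 9), (1, 13), (2, 2), (2, 6), (2, 7), (2, 8), (2, 9), (2, 13), (3, 2), (3, 6), (3, 7), (3, 8), (3, 9), (3, 13), (4, 2), (4, 6), (4, 7), (4, 8), (4, 9), (4, 13), (5, 2), (5, 6), (5, 7), (5, 8), (5, 9), (5, 13), (6, 2), (6, 6), (6, 7), (6, 8), (6, 9), (6, 13), (7, 2), (7, 6), (7, 7), (7, 8), (7, 9), (7, 13)]

Answer: no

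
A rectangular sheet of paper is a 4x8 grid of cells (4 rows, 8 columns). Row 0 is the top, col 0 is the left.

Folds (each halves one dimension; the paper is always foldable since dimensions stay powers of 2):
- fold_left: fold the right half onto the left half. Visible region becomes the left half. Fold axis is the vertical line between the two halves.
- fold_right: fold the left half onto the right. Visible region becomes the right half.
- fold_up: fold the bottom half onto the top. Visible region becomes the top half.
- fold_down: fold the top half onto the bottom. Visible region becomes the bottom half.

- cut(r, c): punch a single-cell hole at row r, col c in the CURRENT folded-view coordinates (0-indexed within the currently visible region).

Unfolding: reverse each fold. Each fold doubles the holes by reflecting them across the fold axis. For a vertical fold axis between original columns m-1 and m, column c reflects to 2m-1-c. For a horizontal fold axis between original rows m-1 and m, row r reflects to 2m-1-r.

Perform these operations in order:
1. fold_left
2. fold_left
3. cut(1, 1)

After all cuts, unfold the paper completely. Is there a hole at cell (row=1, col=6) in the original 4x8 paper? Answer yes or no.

Answer: yes

Derivation:
Op 1 fold_left: fold axis v@4; visible region now rows[0,4) x cols[0,4) = 4x4
Op 2 fold_left: fold axis v@2; visible region now rows[0,4) x cols[0,2) = 4x2
Op 3 cut(1, 1): punch at orig (1,1); cuts so far [(1, 1)]; region rows[0,4) x cols[0,2) = 4x2
Unfold 1 (reflect across v@2): 2 holes -> [(1, 1), (1, 2)]
Unfold 2 (reflect across v@4): 4 holes -> [(1, 1), (1, 2), (1, 5), (1, 6)]
Holes: [(1, 1), (1, 2), (1, 5), (1, 6)]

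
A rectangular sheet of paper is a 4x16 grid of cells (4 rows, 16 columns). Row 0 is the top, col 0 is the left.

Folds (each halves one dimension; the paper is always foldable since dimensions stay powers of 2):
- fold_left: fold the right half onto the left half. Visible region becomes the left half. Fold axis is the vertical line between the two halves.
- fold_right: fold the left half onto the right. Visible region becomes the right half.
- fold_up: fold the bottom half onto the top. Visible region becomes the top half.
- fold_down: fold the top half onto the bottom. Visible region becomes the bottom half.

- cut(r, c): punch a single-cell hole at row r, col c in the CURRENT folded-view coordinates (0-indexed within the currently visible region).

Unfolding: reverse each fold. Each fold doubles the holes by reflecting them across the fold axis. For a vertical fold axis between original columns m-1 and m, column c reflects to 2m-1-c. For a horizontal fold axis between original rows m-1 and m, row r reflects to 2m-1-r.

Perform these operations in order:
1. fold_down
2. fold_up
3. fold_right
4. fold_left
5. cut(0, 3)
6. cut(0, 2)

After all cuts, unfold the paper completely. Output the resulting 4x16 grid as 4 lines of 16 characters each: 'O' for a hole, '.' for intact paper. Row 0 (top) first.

Op 1 fold_down: fold axis h@2; visible region now rows[2,4) x cols[0,16) = 2x16
Op 2 fold_up: fold axis h@3; visible region now rows[2,3) x cols[0,16) = 1x16
Op 3 fold_right: fold axis v@8; visible region now rows[2,3) x cols[8,16) = 1x8
Op 4 fold_left: fold axis v@12; visible region now rows[2,3) x cols[8,12) = 1x4
Op 5 cut(0, 3): punch at orig (2,11); cuts so far [(2, 11)]; region rows[2,3) x cols[8,12) = 1x4
Op 6 cut(0, 2): punch at orig (2,10); cuts so far [(2, 10), (2, 11)]; region rows[2,3) x cols[8,12) = 1x4
Unfold 1 (reflect across v@12): 4 holes -> [(2, 10), (2, 11), (2, 12), (2, 13)]
Unfold 2 (reflect across v@8): 8 holes -> [(2, 2), (2, 3), (2, 4), (2, 5), (2, 10), (2, 11), (2, 12), (2, 13)]
Unfold 3 (reflect across h@3): 16 holes -> [(2, 2), (2, 3), (2, 4), (2, 5), (2, 10), (2, 11), (2, 12), (2, 13), (3, 2), (3, 3), (3, 4), (3, 5), (3, 10), (3, 11), (3, 12), (3, 13)]
Unfold 4 (reflect across h@2): 32 holes -> [(0, 2), (0, 3), (0, 4), (0, 5), (0, 10), (0, 11), (0, 12), (0, 13), (1, 2), (1, 3), (1, 4), (1, 5), (1, 10), (1, 11), (1, 12), (1, 13), (2, 2), (2, 3), (2, 4), (2, 5), (2, 10), (2, 11), (2, 12), (2, 13), (3, 2), (3, 3), (3, 4), (3, 5), (3, 10), (3, 11), (3, 12), (3, 13)]

Answer: ..OOOO....OOOO..
..OOOO....OOOO..
..OOOO....OOOO..
..OOOO....OOOO..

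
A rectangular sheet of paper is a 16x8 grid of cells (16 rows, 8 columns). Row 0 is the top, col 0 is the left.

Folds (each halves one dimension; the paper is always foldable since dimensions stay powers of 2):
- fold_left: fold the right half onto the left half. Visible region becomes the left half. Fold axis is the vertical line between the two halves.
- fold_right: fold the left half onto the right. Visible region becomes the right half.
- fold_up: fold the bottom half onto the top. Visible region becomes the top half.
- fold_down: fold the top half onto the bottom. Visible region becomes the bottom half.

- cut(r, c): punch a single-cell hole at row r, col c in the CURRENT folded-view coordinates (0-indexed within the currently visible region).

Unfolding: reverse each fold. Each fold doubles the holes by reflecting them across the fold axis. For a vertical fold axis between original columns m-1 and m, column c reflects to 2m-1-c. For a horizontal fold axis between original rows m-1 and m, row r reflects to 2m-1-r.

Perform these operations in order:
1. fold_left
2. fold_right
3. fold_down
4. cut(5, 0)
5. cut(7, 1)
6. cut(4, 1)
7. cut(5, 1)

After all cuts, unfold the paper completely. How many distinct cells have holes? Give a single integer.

Answer: 32

Derivation:
Op 1 fold_left: fold axis v@4; visible region now rows[0,16) x cols[0,4) = 16x4
Op 2 fold_right: fold axis v@2; visible region now rows[0,16) x cols[2,4) = 16x2
Op 3 fold_down: fold axis h@8; visible region now rows[8,16) x cols[2,4) = 8x2
Op 4 cut(5, 0): punch at orig (13,2); cuts so far [(13, 2)]; region rows[8,16) x cols[2,4) = 8x2
Op 5 cut(7, 1): punch at orig (15,3); cuts so far [(13, 2), (15, 3)]; region rows[8,16) x cols[2,4) = 8x2
Op 6 cut(4, 1): punch at orig (12,3); cuts so far [(12, 3), (13, 2), (15, 3)]; region rows[8,16) x cols[2,4) = 8x2
Op 7 cut(5, 1): punch at orig (13,3); cuts so far [(12, 3), (13, 2), (13, 3), (15, 3)]; region rows[8,16) x cols[2,4) = 8x2
Unfold 1 (reflect across h@8): 8 holes -> [(0, 3), (2, 2), (2, 3), (3, 3), (12, 3), (13, 2), (13, 3), (15, 3)]
Unfold 2 (reflect across v@2): 16 holes -> [(0, 0), (0, 3), (2, 0), (2, 1), (2, 2), (2, 3), (3, 0), (3, 3), (12, 0), (12, 3), (13, 0), (13, 1), (13, 2), (13, 3), (15, 0), (15, 3)]
Unfold 3 (reflect across v@4): 32 holes -> [(0, 0), (0, 3), (0, 4), (0, 7), (2, 0), (2, 1), (2, 2), (2, 3), (2, 4), (2, 5), (2, 6), (2, 7), (3, 0), (3, 3), (3, 4), (3, 7), (12, 0), (12, 3), (12, 4), (12, 7), (13, 0), (13, 1), (13, 2), (13, 3), (13, 4), (13, 5), (13, 6), (13, 7), (15, 0), (15, 3), (15, 4), (15, 7)]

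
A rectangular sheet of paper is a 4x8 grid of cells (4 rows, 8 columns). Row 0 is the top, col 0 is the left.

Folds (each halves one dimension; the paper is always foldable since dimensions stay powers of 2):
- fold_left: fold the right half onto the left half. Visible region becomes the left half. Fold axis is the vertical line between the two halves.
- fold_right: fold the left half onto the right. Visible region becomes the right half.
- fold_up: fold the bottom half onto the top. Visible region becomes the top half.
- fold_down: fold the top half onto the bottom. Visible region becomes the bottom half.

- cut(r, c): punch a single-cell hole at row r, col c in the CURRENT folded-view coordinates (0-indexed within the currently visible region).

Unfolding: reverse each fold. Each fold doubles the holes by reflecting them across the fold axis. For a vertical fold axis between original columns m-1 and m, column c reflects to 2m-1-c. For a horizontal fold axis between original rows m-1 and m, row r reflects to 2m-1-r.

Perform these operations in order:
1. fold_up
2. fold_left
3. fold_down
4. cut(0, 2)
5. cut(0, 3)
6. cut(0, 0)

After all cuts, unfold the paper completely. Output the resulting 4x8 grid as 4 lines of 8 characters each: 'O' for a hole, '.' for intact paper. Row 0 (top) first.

Op 1 fold_up: fold axis h@2; visible region now rows[0,2) x cols[0,8) = 2x8
Op 2 fold_left: fold axis v@4; visible region now rows[0,2) x cols[0,4) = 2x4
Op 3 fold_down: fold axis h@1; visible region now rows[1,2) x cols[0,4) = 1x4
Op 4 cut(0, 2): punch at orig (1,2); cuts so far [(1, 2)]; region rows[1,2) x cols[0,4) = 1x4
Op 5 cut(0, 3): punch at orig (1,3); cuts so far [(1, 2), (1, 3)]; region rows[1,2) x cols[0,4) = 1x4
Op 6 cut(0, 0): punch at orig (1,0); cuts so far [(1, 0), (1, 2), (1, 3)]; region rows[1,2) x cols[0,4) = 1x4
Unfold 1 (reflect across h@1): 6 holes -> [(0, 0), (0, 2), (0, 3), (1, 0), (1, 2), (1, 3)]
Unfold 2 (reflect across v@4): 12 holes -> [(0, 0), (0, 2), (0, 3), (0, 4), (0, 5), (0, 7), (1, 0), (1, 2), (1, 3), (1, 4), (1, 5), (1, 7)]
Unfold 3 (reflect across h@2): 24 holes -> [(0, 0), (0, 2), (0, 3), (0, 4), (0, 5), (0, 7), (1, 0), (1, 2), (1, 3), (1, 4), (1, 5), (1, 7), (2, 0), (2, 2), (2, 3), (2, 4), (2, 5), (2, 7), (3, 0), (3, 2), (3, 3), (3, 4), (3, 5), (3, 7)]

Answer: O.OOOO.O
O.OOOO.O
O.OOOO.O
O.OOOO.O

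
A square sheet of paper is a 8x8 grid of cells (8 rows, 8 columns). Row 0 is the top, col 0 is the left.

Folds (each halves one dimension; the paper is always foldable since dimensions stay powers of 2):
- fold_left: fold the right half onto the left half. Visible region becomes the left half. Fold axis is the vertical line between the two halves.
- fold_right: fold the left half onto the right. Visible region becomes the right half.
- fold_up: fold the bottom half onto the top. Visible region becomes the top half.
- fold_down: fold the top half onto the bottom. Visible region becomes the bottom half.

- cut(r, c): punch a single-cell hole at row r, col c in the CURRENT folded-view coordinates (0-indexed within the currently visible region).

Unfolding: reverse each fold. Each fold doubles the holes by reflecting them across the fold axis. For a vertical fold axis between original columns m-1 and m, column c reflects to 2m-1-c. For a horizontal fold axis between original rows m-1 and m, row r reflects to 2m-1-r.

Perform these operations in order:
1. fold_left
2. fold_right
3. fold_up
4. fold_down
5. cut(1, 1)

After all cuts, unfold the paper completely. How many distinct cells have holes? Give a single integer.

Answer: 16

Derivation:
Op 1 fold_left: fold axis v@4; visible region now rows[0,8) x cols[0,4) = 8x4
Op 2 fold_right: fold axis v@2; visible region now rows[0,8) x cols[2,4) = 8x2
Op 3 fold_up: fold axis h@4; visible region now rows[0,4) x cols[2,4) = 4x2
Op 4 fold_down: fold axis h@2; visible region now rows[2,4) x cols[2,4) = 2x2
Op 5 cut(1, 1): punch at orig (3,3); cuts so far [(3, 3)]; region rows[2,4) x cols[2,4) = 2x2
Unfold 1 (reflect across h@2): 2 holes -> [(0, 3), (3, 3)]
Unfold 2 (reflect across h@4): 4 holes -> [(0, 3), (3, 3), (4, 3), (7, 3)]
Unfold 3 (reflect across v@2): 8 holes -> [(0, 0), (0, 3), (3, 0), (3, 3), (4, 0), (4, 3), (7, 0), (7, 3)]
Unfold 4 (reflect across v@4): 16 holes -> [(0, 0), (0, 3), (0, 4), (0, 7), (3, 0), (3, 3), (3, 4), (3, 7), (4, 0), (4, 3), (4, 4), (4, 7), (7, 0), (7, 3), (7, 4), (7, 7)]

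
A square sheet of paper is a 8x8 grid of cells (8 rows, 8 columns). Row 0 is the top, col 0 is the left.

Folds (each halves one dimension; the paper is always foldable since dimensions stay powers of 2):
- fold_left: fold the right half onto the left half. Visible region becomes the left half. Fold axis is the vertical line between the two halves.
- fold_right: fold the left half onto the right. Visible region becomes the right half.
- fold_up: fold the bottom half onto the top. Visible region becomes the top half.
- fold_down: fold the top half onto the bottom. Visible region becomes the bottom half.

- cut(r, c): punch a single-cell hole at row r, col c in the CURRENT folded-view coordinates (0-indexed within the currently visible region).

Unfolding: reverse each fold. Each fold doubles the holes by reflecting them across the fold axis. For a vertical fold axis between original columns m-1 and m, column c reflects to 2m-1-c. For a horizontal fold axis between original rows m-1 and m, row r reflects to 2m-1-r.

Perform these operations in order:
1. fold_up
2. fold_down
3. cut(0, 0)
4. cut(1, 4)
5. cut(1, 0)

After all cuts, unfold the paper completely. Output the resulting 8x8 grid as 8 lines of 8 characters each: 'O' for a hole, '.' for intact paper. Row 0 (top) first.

Op 1 fold_up: fold axis h@4; visible region now rows[0,4) x cols[0,8) = 4x8
Op 2 fold_down: fold axis h@2; visible region now rows[2,4) x cols[0,8) = 2x8
Op 3 cut(0, 0): punch at orig (2,0); cuts so far [(2, 0)]; region rows[2,4) x cols[0,8) = 2x8
Op 4 cut(1, 4): punch at orig (3,4); cuts so far [(2, 0), (3, 4)]; region rows[2,4) x cols[0,8) = 2x8
Op 5 cut(1, 0): punch at orig (3,0); cuts so far [(2, 0), (3, 0), (3, 4)]; region rows[2,4) x cols[0,8) = 2x8
Unfold 1 (reflect across h@2): 6 holes -> [(0, 0), (0, 4), (1, 0), (2, 0), (3, 0), (3, 4)]
Unfold 2 (reflect across h@4): 12 holes -> [(0, 0), (0, 4), (1, 0), (2, 0), (3, 0), (3, 4), (4, 0), (4, 4), (5, 0), (6, 0), (7, 0), (7, 4)]

Answer: O...O...
O.......
O.......
O...O...
O...O...
O.......
O.......
O...O...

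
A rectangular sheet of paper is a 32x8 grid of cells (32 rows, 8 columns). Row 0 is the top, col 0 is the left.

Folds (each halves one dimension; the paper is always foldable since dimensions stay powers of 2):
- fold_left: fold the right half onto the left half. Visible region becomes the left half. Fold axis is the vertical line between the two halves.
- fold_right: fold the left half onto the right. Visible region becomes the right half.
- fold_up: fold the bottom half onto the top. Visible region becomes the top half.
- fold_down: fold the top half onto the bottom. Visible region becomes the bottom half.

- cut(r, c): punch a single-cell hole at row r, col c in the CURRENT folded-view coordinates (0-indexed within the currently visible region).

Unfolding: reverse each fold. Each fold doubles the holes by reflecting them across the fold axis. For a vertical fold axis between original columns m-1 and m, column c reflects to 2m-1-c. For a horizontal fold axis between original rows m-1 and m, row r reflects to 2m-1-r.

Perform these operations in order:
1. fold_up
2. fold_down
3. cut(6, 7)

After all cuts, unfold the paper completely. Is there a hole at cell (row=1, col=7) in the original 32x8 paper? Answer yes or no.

Answer: yes

Derivation:
Op 1 fold_up: fold axis h@16; visible region now rows[0,16) x cols[0,8) = 16x8
Op 2 fold_down: fold axis h@8; visible region now rows[8,16) x cols[0,8) = 8x8
Op 3 cut(6, 7): punch at orig (14,7); cuts so far [(14, 7)]; region rows[8,16) x cols[0,8) = 8x8
Unfold 1 (reflect across h@8): 2 holes -> [(1, 7), (14, 7)]
Unfold 2 (reflect across h@16): 4 holes -> [(1, 7), (14, 7), (17, 7), (30, 7)]
Holes: [(1, 7), (14, 7), (17, 7), (30, 7)]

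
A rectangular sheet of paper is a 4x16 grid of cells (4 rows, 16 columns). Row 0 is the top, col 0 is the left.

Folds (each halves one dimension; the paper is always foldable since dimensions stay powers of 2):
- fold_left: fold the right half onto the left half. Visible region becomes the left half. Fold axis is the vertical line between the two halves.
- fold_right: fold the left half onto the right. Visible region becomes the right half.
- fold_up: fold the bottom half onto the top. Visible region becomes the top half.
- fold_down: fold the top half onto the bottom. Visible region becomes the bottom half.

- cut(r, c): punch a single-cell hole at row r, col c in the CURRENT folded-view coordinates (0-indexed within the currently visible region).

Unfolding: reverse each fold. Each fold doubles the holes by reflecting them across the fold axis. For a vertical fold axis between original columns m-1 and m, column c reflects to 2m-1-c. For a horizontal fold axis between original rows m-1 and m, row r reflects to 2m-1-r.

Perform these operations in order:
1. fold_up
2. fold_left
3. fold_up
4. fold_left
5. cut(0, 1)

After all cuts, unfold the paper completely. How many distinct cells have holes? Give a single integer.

Answer: 16

Derivation:
Op 1 fold_up: fold axis h@2; visible region now rows[0,2) x cols[0,16) = 2x16
Op 2 fold_left: fold axis v@8; visible region now rows[0,2) x cols[0,8) = 2x8
Op 3 fold_up: fold axis h@1; visible region now rows[0,1) x cols[0,8) = 1x8
Op 4 fold_left: fold axis v@4; visible region now rows[0,1) x cols[0,4) = 1x4
Op 5 cut(0, 1): punch at orig (0,1); cuts so far [(0, 1)]; region rows[0,1) x cols[0,4) = 1x4
Unfold 1 (reflect across v@4): 2 holes -> [(0, 1), (0, 6)]
Unfold 2 (reflect across h@1): 4 holes -> [(0, 1), (0, 6), (1, 1), (1, 6)]
Unfold 3 (reflect across v@8): 8 holes -> [(0, 1), (0, 6), (0, 9), (0, 14), (1, 1), (1, 6), (1, 9), (1, 14)]
Unfold 4 (reflect across h@2): 16 holes -> [(0, 1), (0, 6), (0, 9), (0, 14), (1, 1), (1, 6), (1, 9), (1, 14), (2, 1), (2, 6), (2, 9), (2, 14), (3, 1), (3, 6), (3, 9), (3, 14)]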